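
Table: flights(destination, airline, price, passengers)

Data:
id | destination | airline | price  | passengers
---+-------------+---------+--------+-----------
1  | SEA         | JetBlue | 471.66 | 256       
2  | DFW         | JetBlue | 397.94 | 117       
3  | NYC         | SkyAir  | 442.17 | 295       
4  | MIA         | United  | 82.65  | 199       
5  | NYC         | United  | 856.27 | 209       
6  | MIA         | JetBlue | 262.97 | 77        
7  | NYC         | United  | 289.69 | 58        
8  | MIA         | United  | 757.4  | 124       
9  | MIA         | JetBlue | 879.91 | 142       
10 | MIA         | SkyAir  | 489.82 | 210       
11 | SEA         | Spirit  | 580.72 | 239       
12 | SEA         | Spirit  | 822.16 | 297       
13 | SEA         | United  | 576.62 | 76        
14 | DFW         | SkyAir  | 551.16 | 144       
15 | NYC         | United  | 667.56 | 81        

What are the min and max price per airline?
SELECT airline, MIN(price), MAX(price)
FROM flights
GROUP BY airline

Result:
  JetBlue: min=262.97, max=879.91
  SkyAir: min=442.17, max=551.16
  Spirit: min=580.72, max=822.16
  United: min=82.65, max=856.27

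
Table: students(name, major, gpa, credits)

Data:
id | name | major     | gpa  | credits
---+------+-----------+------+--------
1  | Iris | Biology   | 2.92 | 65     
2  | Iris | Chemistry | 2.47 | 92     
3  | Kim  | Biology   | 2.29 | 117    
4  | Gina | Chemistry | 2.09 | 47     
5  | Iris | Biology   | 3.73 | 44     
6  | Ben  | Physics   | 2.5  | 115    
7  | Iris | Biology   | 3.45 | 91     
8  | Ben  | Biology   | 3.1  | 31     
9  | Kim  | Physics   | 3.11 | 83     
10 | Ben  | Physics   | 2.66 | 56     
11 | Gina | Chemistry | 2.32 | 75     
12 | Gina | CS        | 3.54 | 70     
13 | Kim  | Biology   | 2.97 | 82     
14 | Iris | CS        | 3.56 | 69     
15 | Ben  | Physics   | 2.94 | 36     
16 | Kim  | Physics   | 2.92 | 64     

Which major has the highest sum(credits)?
SELECT major, SUM(credits) as val
FROM students
GROUP BY major
ORDER BY val DESC
LIMIT 1

Result: Biology with sum(credits) = 430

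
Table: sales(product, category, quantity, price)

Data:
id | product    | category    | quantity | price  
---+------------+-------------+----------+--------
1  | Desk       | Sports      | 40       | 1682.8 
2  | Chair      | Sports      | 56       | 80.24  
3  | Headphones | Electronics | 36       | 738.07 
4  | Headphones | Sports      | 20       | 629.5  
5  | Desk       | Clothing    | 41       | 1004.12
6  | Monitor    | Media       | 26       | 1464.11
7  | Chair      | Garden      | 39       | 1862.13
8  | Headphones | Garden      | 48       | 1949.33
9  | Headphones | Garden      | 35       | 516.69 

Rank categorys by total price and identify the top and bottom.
SELECT category, SUM(price)
FROM sales
GROUP BY category
ORDER BY SUM(price)

All groups:
  Electronics: 738.07
  Clothing: 1004.12
  Media: 1464.11
  Sports: 2392.54
  Garden: 4328.15

Highest: Garden (4328.15)
Lowest: Electronics (738.07)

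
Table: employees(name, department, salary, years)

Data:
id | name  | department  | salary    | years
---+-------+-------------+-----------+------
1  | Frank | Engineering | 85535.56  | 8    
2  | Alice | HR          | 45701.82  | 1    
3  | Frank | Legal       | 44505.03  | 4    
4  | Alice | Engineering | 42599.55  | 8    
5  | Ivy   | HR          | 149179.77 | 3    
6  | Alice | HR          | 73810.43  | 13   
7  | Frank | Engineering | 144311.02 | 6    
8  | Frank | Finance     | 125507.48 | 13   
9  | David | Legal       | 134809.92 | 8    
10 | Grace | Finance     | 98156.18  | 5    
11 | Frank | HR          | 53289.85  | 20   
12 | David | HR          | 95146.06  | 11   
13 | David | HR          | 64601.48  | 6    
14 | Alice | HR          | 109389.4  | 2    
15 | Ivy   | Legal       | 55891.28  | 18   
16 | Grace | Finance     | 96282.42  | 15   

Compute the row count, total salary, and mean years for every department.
SELECT department,
       COUNT(*) as cnt,
       SUM(salary) as total_salary,
       AVG(years) as avg_years
FROM employees
GROUP BY department

Result:
  Engineering: 3 records, 272446.13 total salary, 7.33 avg years
  Finance: 3 records, 319946.08 total salary, 11.00 avg years
  HR: 7 records, 591118.81 total salary, 8.00 avg years
  Legal: 3 records, 235206.23 total salary, 10.00 avg years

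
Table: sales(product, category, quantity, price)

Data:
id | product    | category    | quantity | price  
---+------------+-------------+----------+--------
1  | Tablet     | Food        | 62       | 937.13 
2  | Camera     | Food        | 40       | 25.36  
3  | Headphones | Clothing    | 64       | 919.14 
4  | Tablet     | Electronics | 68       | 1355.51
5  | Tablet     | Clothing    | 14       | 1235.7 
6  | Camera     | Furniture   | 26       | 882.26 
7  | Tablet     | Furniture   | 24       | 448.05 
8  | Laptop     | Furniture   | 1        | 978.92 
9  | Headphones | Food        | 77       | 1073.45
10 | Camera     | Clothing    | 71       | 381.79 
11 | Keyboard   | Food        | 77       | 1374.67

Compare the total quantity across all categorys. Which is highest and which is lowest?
SELECT category, SUM(quantity)
FROM sales
GROUP BY category
ORDER BY SUM(quantity)

All groups:
  Furniture: 51
  Electronics: 68
  Clothing: 149
  Food: 256

Highest: Food (256)
Lowest: Furniture (51)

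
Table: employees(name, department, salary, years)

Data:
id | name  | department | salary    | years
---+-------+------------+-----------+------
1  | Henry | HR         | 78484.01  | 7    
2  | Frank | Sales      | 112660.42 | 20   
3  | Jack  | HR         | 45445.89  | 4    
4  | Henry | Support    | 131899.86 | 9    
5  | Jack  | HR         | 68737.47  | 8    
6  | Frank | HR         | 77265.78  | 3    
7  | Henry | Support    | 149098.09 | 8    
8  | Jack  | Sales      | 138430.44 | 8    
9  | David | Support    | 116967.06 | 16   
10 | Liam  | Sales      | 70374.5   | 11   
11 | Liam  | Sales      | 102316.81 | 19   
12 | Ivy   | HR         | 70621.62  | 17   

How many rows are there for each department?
SELECT department, COUNT(*) as count
FROM employees
GROUP BY department

Result:
  HR: 5
  Sales: 4
  Support: 3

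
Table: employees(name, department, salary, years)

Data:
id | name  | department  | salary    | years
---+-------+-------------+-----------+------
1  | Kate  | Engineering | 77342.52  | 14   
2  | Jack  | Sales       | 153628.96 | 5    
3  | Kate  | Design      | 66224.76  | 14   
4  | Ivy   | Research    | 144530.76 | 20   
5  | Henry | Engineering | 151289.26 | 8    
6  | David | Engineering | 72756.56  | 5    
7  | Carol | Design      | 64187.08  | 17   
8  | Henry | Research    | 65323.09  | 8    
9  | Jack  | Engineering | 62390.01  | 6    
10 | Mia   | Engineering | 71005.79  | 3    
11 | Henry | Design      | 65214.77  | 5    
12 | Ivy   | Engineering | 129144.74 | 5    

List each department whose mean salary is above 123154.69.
SELECT department, AVG(salary)
FROM employees
GROUP BY department
HAVING AVG(salary) > 123154.69

Result:
  Sales: avg=153628.96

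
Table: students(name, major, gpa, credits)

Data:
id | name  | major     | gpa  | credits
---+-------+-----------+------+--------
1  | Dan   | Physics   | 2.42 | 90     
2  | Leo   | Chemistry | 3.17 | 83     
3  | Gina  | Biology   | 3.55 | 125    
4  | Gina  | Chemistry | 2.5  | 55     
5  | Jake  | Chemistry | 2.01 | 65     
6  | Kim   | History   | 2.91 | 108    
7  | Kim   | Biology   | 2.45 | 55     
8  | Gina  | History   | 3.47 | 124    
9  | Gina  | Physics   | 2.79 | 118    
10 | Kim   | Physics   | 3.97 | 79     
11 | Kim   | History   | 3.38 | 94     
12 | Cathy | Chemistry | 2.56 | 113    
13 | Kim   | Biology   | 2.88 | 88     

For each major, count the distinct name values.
SELECT major, COUNT(DISTINCT name)
FROM students
GROUP BY major

Result:
  Biology: 2 distinct
  Chemistry: 4 distinct
  History: 2 distinct
  Physics: 3 distinct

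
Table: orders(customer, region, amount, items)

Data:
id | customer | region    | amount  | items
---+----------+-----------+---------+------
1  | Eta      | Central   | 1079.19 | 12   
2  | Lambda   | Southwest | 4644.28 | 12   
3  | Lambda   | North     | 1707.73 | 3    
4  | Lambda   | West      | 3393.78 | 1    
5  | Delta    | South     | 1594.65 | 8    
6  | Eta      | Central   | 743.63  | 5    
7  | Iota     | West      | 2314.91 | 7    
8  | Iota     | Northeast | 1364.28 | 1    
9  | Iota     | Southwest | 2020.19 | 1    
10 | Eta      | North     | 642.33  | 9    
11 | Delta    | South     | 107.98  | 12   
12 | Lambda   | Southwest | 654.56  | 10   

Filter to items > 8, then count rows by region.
SELECT region, COUNT(*)
FROM orders
WHERE items > 8
GROUP BY region

Note: WHERE filters rows before grouping.

Result:
  Central: 1
  North: 1
  South: 1
  Southwest: 2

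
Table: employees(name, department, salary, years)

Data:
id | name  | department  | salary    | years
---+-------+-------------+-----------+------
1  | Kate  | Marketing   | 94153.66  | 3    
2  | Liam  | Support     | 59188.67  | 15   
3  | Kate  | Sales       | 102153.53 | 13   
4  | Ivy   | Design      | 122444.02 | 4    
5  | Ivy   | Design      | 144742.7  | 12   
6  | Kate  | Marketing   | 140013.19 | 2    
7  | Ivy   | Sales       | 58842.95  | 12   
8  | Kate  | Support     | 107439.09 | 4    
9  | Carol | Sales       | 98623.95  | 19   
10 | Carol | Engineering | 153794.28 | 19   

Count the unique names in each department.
SELECT department, COUNT(DISTINCT name)
FROM employees
GROUP BY department

Result:
  Design: 1 distinct
  Engineering: 1 distinct
  Marketing: 1 distinct
  Sales: 3 distinct
  Support: 2 distinct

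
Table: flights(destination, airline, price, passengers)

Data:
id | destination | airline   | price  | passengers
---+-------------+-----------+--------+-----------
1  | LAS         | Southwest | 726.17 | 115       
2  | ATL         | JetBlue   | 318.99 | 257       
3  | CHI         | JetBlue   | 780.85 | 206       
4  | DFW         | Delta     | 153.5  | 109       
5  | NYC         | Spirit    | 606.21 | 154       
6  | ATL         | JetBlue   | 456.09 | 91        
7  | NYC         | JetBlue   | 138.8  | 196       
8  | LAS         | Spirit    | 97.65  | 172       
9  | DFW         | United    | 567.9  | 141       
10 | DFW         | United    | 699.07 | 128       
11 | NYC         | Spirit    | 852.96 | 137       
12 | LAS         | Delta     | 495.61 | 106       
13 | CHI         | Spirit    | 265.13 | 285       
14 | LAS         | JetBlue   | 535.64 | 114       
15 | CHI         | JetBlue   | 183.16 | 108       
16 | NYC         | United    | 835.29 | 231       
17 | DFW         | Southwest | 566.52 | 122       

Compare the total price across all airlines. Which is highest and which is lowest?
SELECT airline, SUM(price)
FROM flights
GROUP BY airline
ORDER BY SUM(price)

All groups:
  Delta: 649.11
  Southwest: 1292.69
  Spirit: 1821.95
  United: 2102.26
  JetBlue: 2413.53

Highest: JetBlue (2413.53)
Lowest: Delta (649.11)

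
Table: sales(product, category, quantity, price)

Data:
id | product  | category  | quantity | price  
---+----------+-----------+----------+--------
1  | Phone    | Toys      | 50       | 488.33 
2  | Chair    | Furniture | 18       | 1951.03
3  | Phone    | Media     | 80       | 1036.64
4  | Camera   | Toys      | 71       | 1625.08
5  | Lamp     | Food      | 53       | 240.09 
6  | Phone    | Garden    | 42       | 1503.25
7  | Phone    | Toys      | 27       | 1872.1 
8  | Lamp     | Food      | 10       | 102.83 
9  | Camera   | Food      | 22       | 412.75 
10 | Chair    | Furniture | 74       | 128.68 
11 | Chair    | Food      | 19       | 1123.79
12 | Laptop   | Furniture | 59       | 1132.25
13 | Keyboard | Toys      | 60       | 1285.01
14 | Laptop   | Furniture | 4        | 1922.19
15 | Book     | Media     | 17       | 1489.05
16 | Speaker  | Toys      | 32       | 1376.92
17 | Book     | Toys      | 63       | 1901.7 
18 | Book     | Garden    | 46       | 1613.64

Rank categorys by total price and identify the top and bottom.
SELECT category, SUM(price)
FROM sales
GROUP BY category
ORDER BY SUM(price)

All groups:
  Food: 1879.46
  Media: 2525.69
  Garden: 3116.89
  Furniture: 5134.15
  Toys: 8549.14

Highest: Toys (8549.14)
Lowest: Food (1879.46)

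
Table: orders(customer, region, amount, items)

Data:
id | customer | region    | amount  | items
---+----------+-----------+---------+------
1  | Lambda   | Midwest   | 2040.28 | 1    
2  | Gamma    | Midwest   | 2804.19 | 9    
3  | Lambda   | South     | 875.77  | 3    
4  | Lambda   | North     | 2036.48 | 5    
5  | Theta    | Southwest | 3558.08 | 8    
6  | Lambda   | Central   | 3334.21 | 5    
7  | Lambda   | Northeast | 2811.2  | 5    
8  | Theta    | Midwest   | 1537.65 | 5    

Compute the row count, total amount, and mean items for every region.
SELECT region,
       COUNT(*) as cnt,
       SUM(amount) as total_amount,
       AVG(items) as avg_items
FROM orders
GROUP BY region

Result:
  Central: 1 records, 3334.21 total amount, 5.00 avg items
  Midwest: 3 records, 6382.12 total amount, 5.00 avg items
  North: 1 records, 2036.48 total amount, 5.00 avg items
  Northeast: 1 records, 2811.20 total amount, 5.00 avg items
  South: 1 records, 875.77 total amount, 3.00 avg items
  Southwest: 1 records, 3558.08 total amount, 8.00 avg items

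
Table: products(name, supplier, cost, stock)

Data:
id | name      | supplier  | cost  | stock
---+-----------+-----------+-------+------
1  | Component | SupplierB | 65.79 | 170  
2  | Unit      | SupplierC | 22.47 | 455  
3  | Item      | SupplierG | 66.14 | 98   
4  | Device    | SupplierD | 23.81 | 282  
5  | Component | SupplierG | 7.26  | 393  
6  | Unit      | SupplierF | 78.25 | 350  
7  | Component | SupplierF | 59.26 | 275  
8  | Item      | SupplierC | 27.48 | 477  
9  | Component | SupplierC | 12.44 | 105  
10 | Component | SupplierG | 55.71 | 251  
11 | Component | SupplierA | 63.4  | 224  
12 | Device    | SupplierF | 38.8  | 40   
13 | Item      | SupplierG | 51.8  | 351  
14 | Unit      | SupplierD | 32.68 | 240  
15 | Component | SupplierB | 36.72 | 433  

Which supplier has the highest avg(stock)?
SELECT supplier, AVG(stock) as val
FROM products
GROUP BY supplier
ORDER BY val DESC
LIMIT 1

Result: SupplierC with avg(stock) = 345.67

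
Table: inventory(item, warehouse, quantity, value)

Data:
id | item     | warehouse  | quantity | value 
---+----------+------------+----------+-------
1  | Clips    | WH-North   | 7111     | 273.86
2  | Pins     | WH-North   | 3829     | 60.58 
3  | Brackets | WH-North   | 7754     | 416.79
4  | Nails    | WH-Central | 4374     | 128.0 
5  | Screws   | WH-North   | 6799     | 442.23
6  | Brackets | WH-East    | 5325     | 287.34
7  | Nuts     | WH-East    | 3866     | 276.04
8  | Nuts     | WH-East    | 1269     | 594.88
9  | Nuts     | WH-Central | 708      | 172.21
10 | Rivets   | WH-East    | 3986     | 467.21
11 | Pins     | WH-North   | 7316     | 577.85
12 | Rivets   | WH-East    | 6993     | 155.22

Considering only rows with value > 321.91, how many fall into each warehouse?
SELECT warehouse, COUNT(*)
FROM inventory
WHERE value > 321.91
GROUP BY warehouse

Note: WHERE filters rows before grouping.

Result:
  WH-East: 2
  WH-North: 3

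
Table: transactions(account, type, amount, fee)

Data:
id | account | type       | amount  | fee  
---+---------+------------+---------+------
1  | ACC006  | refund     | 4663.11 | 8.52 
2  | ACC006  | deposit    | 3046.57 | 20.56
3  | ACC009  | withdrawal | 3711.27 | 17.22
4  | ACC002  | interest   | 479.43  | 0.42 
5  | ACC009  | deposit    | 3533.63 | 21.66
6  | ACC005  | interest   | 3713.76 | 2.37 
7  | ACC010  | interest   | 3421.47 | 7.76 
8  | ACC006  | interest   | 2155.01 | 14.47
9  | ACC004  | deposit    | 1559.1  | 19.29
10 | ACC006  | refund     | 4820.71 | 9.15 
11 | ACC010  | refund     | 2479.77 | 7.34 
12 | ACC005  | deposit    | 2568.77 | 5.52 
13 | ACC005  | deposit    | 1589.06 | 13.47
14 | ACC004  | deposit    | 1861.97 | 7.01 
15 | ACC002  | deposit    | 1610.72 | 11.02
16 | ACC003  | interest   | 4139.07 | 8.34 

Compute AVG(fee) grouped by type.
SELECT type, AVG(fee) as result
FROM transactions
GROUP BY type

Result:
  deposit: 14.08
  interest: 6.67
  refund: 8.34
  withdrawal: 17.22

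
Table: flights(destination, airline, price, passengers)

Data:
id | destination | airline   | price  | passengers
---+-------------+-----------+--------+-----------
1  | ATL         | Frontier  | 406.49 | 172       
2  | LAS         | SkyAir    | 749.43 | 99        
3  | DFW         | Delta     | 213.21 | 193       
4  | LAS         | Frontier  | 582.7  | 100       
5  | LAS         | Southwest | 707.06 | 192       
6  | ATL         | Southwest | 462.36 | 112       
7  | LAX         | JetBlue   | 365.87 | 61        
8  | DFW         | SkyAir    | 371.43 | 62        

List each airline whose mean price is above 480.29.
SELECT airline, AVG(price)
FROM flights
GROUP BY airline
HAVING AVG(price) > 480.29

Result:
  Frontier: avg=494.60
  SkyAir: avg=560.43
  Southwest: avg=584.71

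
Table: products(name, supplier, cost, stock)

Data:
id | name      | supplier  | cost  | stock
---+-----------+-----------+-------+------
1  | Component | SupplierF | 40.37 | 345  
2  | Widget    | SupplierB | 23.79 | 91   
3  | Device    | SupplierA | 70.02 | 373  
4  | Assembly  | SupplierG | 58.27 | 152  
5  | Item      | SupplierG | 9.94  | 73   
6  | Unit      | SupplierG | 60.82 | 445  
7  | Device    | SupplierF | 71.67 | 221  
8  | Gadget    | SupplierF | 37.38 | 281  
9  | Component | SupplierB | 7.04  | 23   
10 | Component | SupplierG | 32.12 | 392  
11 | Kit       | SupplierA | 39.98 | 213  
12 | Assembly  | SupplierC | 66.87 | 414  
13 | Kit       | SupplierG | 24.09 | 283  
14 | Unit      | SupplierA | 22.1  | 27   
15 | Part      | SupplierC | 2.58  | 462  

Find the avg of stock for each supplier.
SELECT supplier, AVG(stock) as result
FROM products
GROUP BY supplier

Result:
  SupplierA: 204.33
  SupplierB: 57.00
  SupplierC: 438.00
  SupplierF: 282.33
  SupplierG: 269.00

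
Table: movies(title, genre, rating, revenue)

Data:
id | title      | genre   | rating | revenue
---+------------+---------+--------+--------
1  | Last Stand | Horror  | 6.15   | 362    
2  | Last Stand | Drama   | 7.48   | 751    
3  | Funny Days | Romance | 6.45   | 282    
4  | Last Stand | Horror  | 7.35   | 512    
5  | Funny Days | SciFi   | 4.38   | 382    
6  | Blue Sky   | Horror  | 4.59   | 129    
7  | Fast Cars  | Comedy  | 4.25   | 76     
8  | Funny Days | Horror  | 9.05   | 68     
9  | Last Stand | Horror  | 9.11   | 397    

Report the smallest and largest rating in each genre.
SELECT genre, MIN(rating), MAX(rating)
FROM movies
GROUP BY genre

Result:
  Comedy: min=4.25, max=4.25
  Drama: min=7.48, max=7.48
  Horror: min=4.59, max=9.11
  Romance: min=6.45, max=6.45
  SciFi: min=4.38, max=4.38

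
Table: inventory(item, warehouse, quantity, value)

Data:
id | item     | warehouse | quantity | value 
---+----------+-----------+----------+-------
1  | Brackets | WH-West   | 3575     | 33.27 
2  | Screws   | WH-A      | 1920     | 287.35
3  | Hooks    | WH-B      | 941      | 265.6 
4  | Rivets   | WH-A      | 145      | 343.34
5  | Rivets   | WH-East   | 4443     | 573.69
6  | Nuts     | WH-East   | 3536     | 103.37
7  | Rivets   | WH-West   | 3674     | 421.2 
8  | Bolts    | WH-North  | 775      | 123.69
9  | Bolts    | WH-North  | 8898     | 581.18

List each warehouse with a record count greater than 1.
SELECT warehouse, COUNT(*) as cnt
FROM inventory
GROUP BY warehouse
HAVING COUNT(*) > 1

Result:
  WH-A: 2
  WH-East: 2
  WH-North: 2
  WH-West: 2

Note: HAVING filters groups after aggregation, WHERE filters rows before.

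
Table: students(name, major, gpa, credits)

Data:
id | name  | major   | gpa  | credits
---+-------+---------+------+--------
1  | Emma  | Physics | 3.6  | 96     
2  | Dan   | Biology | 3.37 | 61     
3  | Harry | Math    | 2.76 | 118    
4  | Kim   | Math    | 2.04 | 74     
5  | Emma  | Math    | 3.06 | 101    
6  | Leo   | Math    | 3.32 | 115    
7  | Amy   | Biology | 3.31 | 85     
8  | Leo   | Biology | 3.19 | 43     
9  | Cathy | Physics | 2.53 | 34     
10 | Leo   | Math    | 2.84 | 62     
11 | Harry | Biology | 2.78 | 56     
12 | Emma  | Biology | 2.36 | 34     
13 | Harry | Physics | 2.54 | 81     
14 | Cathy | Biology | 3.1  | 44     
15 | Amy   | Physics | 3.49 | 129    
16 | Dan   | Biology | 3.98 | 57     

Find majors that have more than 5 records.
SELECT major, COUNT(*) as cnt
FROM students
GROUP BY major
HAVING COUNT(*) > 5

Result:
  Biology: 7

Note: HAVING filters groups after aggregation, WHERE filters rows before.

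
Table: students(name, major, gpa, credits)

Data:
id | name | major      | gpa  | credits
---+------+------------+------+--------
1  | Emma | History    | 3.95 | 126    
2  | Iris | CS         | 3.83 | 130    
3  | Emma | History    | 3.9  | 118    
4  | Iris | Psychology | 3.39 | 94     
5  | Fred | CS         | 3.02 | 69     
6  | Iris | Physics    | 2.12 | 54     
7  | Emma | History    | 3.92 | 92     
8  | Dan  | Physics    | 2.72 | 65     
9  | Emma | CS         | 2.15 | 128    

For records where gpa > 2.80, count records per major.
SELECT major, COUNT(*)
FROM students
WHERE gpa > 2.80
GROUP BY major

Note: WHERE filters rows before grouping.

Result:
  CS: 2
  History: 3
  Psychology: 1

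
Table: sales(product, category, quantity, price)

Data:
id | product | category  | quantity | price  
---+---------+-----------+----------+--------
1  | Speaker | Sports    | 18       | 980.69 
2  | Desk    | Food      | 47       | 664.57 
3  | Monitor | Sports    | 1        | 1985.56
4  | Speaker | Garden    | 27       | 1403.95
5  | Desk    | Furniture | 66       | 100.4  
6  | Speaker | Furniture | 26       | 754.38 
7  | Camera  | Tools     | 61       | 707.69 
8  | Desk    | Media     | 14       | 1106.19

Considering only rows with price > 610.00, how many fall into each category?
SELECT category, COUNT(*)
FROM sales
WHERE price > 610.00
GROUP BY category

Note: WHERE filters rows before grouping.

Result:
  Food: 1
  Furniture: 1
  Garden: 1
  Media: 1
  Sports: 2
  Tools: 1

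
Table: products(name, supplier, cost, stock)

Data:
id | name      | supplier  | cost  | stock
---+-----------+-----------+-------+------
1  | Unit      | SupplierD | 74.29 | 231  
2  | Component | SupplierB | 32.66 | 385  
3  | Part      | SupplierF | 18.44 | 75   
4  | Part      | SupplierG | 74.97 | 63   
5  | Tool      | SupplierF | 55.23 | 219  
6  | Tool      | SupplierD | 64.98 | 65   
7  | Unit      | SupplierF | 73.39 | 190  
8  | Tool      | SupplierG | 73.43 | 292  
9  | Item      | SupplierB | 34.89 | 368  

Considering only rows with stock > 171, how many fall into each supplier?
SELECT supplier, COUNT(*)
FROM products
WHERE stock > 171
GROUP BY supplier

Note: WHERE filters rows before grouping.

Result:
  SupplierB: 2
  SupplierD: 1
  SupplierF: 2
  SupplierG: 1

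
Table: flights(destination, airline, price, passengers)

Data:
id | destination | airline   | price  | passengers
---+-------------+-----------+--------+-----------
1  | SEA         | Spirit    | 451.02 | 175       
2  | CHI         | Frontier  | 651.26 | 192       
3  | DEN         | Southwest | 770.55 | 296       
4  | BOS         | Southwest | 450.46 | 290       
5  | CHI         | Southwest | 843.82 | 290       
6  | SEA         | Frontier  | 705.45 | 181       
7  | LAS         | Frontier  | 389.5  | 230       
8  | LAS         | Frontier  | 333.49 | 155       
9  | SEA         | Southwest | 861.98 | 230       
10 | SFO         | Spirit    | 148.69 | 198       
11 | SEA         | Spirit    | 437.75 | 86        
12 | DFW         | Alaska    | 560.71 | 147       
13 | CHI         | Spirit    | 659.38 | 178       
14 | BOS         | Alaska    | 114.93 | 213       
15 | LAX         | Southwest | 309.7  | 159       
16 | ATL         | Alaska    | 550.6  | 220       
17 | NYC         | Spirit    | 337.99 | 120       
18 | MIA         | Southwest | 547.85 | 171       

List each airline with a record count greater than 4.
SELECT airline, COUNT(*) as cnt
FROM flights
GROUP BY airline
HAVING COUNT(*) > 4

Result:
  Southwest: 6
  Spirit: 5

Note: HAVING filters groups after aggregation, WHERE filters rows before.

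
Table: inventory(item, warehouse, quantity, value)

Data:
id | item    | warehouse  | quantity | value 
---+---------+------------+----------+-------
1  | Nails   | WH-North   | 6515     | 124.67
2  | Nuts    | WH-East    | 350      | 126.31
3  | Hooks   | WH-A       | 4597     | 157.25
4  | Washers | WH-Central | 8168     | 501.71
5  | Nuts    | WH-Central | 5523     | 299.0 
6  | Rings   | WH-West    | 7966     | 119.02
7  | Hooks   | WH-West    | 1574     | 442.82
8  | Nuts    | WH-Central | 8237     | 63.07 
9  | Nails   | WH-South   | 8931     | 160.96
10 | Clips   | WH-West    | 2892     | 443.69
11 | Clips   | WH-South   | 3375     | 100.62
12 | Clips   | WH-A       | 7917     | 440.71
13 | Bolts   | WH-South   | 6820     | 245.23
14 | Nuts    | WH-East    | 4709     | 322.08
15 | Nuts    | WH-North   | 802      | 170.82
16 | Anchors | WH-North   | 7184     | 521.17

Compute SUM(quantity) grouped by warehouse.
SELECT warehouse, SUM(quantity) as result
FROM inventory
GROUP BY warehouse

Result:
  WH-A: 12514
  WH-Central: 21928
  WH-East: 5059
  WH-North: 14501
  WH-South: 19126
  WH-West: 12432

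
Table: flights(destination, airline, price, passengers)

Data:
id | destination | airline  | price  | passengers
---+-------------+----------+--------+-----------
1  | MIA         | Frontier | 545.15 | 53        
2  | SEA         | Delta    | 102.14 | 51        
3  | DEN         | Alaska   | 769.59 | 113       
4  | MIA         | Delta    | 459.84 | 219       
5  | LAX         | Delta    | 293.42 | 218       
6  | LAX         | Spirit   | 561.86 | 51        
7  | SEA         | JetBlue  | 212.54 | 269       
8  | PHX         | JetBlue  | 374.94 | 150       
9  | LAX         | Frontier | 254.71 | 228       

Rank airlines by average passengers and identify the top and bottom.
SELECT airline, AVG(passengers)
FROM flights
GROUP BY airline
ORDER BY AVG(passengers)

All groups:
  Spirit: 51.00
  Alaska: 113.00
  Frontier: 140.50
  Delta: 162.67
  JetBlue: 209.50

Highest: JetBlue (209.50)
Lowest: Spirit (51.00)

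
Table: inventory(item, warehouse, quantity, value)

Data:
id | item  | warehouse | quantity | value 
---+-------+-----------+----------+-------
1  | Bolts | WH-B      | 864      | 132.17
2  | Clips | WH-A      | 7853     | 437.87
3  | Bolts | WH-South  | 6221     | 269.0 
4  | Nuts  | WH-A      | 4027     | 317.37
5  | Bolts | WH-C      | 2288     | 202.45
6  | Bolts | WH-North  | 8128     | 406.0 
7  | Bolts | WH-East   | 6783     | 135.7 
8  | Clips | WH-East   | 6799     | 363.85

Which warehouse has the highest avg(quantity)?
SELECT warehouse, AVG(quantity) as val
FROM inventory
GROUP BY warehouse
ORDER BY val DESC
LIMIT 1

Result: WH-North with avg(quantity) = 8128.00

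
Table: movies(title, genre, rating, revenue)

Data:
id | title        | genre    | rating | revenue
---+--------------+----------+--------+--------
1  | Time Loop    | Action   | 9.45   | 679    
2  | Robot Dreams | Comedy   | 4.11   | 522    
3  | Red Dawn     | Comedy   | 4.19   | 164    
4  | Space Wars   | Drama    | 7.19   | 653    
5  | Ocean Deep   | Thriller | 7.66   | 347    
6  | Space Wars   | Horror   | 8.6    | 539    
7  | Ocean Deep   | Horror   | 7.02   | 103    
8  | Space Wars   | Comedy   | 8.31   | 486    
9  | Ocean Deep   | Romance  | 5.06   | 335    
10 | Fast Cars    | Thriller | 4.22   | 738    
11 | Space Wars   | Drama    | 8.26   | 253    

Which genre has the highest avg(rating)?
SELECT genre, AVG(rating) as val
FROM movies
GROUP BY genre
ORDER BY val DESC
LIMIT 1

Result: Action with avg(rating) = 9.45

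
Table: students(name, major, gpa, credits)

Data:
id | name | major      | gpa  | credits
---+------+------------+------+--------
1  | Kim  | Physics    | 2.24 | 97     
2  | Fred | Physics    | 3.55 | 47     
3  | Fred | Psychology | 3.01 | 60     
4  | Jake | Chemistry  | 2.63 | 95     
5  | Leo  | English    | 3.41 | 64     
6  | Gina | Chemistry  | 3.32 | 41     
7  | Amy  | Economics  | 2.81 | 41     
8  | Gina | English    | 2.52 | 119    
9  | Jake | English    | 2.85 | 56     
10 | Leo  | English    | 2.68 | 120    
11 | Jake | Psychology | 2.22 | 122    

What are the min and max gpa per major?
SELECT major, MIN(gpa), MAX(gpa)
FROM students
GROUP BY major

Result:
  Chemistry: min=2.63, max=3.32
  Economics: min=2.81, max=2.81
  English: min=2.52, max=3.41
  Physics: min=2.24, max=3.55
  Psychology: min=2.22, max=3.01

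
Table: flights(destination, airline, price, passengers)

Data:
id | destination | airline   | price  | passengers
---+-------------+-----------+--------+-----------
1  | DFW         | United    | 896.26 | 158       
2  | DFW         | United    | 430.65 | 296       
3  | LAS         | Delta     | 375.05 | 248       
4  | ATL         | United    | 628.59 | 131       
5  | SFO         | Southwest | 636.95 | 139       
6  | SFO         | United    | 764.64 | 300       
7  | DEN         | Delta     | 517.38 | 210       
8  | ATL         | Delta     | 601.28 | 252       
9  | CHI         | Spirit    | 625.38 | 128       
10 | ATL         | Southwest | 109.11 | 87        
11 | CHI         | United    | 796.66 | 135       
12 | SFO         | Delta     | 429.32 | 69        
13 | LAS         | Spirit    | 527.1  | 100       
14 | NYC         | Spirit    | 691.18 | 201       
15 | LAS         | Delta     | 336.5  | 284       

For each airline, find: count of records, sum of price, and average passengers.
SELECT airline,
       COUNT(*) as cnt,
       SUM(price) as total_price,
       AVG(passengers) as avg_passengers
FROM flights
GROUP BY airline

Result:
  Delta: 5 records, 2259.53 total price, 212.60 avg passengers
  Southwest: 2 records, 746.06 total price, 113.00 avg passengers
  Spirit: 3 records, 1843.66 total price, 143.00 avg passengers
  United: 5 records, 3516.80 total price, 204.00 avg passengers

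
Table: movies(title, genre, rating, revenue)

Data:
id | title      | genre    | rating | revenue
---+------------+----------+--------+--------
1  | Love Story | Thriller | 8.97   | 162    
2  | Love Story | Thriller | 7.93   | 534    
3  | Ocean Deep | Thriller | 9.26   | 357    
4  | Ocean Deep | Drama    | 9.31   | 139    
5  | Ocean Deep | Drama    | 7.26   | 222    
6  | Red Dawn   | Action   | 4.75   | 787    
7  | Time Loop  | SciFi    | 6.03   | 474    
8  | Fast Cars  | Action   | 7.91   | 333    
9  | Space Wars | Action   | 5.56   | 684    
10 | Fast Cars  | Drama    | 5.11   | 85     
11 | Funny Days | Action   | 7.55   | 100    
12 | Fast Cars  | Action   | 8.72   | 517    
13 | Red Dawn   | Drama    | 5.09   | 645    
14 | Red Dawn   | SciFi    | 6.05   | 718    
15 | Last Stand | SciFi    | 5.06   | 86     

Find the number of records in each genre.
SELECT genre, COUNT(*) as count
FROM movies
GROUP BY genre

Result:
  Action: 5
  Drama: 4
  SciFi: 3
  Thriller: 3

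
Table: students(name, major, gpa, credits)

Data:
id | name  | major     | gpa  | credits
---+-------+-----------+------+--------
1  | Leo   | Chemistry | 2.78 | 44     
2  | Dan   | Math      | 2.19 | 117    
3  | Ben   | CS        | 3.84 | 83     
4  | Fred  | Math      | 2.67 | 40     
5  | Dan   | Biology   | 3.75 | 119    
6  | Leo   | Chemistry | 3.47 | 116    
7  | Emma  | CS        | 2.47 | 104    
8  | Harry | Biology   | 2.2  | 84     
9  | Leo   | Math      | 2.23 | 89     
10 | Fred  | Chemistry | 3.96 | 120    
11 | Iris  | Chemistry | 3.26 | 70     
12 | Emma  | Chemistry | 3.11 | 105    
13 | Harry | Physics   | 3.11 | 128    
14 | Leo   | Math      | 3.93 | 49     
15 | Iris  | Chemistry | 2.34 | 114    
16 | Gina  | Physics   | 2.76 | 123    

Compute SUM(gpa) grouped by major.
SELECT major, SUM(gpa) as result
FROM students
GROUP BY major

Result:
  Biology: 5.95
  CS: 6.31
  Chemistry: 18.92
  Math: 11.02
  Physics: 5.87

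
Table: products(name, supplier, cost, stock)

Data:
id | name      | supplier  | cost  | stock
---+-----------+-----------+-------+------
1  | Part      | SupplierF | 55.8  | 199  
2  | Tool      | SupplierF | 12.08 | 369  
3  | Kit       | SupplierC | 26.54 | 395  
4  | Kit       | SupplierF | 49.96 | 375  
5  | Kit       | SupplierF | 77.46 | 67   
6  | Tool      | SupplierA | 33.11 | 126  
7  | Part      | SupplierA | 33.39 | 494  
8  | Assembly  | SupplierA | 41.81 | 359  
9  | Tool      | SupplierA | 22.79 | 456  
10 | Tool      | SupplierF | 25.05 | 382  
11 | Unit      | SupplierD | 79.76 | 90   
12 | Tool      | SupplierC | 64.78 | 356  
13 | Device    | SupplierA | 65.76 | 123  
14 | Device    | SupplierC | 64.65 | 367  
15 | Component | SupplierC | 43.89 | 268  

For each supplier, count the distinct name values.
SELECT supplier, COUNT(DISTINCT name)
FROM products
GROUP BY supplier

Result:
  SupplierA: 4 distinct
  SupplierC: 4 distinct
  SupplierD: 1 distinct
  SupplierF: 3 distinct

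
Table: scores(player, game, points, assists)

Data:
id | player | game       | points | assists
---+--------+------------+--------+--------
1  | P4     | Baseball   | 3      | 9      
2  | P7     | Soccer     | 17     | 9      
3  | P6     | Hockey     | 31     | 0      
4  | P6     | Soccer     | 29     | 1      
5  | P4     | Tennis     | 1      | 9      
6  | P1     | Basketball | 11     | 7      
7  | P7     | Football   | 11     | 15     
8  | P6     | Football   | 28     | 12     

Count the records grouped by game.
SELECT game, COUNT(*) as count
FROM scores
GROUP BY game

Result:
  Baseball: 1
  Basketball: 1
  Football: 2
  Hockey: 1
  Soccer: 2
  Tennis: 1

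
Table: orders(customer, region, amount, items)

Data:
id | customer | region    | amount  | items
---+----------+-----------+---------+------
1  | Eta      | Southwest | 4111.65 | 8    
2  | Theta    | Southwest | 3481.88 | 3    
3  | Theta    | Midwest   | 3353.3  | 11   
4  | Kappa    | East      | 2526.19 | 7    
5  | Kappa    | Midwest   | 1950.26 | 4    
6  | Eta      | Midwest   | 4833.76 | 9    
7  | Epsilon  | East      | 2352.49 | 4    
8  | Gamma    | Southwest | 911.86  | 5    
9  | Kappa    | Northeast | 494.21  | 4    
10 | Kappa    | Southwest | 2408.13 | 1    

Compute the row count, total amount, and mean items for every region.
SELECT region,
       COUNT(*) as cnt,
       SUM(amount) as total_amount,
       AVG(items) as avg_items
FROM orders
GROUP BY region

Result:
  East: 2 records, 4878.68 total amount, 5.50 avg items
  Midwest: 3 records, 10137.32 total amount, 8.00 avg items
  Northeast: 1 records, 494.21 total amount, 4.00 avg items
  Southwest: 4 records, 10913.52 total amount, 4.25 avg items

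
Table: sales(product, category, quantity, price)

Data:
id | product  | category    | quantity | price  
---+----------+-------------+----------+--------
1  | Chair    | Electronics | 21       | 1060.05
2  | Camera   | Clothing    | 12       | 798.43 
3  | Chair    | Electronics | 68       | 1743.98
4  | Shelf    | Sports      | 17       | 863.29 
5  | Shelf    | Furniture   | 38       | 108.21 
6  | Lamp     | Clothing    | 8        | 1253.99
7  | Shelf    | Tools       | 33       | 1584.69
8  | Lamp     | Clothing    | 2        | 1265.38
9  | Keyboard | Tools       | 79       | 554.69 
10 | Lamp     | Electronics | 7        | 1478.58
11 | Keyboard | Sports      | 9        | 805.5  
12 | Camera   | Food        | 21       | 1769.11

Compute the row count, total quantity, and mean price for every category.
SELECT category,
       COUNT(*) as cnt,
       SUM(quantity) as total_quantity,
       AVG(price) as avg_price
FROM sales
GROUP BY category

Result:
  Clothing: 3 records, 22 total quantity, 1105.93 avg price
  Electronics: 3 records, 96 total quantity, 1427.54 avg price
  Food: 1 records, 21 total quantity, 1769.11 avg price
  Furniture: 1 records, 38 total quantity, 108.21 avg price
  Sports: 2 records, 26 total quantity, 834.40 avg price
  Tools: 2 records, 112 total quantity, 1069.69 avg price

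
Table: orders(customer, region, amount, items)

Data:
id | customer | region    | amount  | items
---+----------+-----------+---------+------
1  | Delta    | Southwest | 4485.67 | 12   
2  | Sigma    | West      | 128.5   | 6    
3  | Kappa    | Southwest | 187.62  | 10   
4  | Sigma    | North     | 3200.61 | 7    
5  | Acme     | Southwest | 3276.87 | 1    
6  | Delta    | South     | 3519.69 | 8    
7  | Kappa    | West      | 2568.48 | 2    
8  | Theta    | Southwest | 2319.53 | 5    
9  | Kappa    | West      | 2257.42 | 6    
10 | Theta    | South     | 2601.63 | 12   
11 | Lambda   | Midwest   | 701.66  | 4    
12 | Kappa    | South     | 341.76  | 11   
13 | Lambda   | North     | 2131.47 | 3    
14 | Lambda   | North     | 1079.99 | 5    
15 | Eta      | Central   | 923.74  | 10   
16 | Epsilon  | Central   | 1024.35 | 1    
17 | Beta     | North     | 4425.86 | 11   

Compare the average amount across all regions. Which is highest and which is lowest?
SELECT region, AVG(amount)
FROM orders
GROUP BY region
ORDER BY AVG(amount)

All groups:
  Midwest: 701.66
  Central: 974.05
  West: 1651.47
  South: 2154.36
  Southwest: 2567.42
  North: 2709.48

Highest: North (2709.48)
Lowest: Midwest (701.66)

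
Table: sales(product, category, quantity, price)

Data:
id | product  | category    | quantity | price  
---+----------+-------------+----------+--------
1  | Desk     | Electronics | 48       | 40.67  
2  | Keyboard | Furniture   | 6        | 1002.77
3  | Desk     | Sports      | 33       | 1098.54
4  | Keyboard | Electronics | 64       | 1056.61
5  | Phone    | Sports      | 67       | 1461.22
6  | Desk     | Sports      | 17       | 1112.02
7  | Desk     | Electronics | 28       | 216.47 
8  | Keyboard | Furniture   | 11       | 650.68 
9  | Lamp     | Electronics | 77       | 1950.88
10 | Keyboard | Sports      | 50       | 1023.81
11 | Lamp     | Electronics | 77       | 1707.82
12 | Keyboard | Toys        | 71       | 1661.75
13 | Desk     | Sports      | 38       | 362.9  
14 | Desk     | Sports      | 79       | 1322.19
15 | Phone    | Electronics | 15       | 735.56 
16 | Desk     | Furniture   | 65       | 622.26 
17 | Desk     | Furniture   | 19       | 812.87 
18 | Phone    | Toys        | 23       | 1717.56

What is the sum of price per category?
SELECT category, SUM(price) as result
FROM sales
GROUP BY category

Result:
  Electronics: 5708.01
  Furniture: 3088.58
  Sports: 6380.68
  Toys: 3379.31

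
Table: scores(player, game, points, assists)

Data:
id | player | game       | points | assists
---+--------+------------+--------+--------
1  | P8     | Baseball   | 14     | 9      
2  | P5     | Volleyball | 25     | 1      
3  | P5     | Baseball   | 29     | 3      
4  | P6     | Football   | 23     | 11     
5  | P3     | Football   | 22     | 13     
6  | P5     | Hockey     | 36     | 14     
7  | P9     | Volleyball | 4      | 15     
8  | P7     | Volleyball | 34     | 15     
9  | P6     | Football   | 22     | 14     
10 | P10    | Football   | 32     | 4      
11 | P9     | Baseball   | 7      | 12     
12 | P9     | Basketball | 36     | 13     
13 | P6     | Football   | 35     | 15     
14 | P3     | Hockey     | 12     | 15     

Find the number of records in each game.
SELECT game, COUNT(*) as count
FROM scores
GROUP BY game

Result:
  Baseball: 3
  Basketball: 1
  Football: 5
  Hockey: 2
  Volleyball: 3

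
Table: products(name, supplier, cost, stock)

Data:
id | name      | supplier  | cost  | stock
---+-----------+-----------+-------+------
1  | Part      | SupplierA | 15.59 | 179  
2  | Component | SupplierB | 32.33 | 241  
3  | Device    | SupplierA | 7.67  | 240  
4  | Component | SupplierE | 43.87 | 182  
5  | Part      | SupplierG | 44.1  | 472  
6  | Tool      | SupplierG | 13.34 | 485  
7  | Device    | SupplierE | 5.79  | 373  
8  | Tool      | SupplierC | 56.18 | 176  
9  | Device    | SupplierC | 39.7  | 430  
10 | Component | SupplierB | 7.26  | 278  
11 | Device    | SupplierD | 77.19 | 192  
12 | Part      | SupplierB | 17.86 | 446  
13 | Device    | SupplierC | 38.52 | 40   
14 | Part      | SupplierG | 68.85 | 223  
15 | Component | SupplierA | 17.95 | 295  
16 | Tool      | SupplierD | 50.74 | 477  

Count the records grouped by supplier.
SELECT supplier, COUNT(*) as count
FROM products
GROUP BY supplier

Result:
  SupplierA: 3
  SupplierB: 3
  SupplierC: 3
  SupplierD: 2
  SupplierE: 2
  SupplierG: 3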